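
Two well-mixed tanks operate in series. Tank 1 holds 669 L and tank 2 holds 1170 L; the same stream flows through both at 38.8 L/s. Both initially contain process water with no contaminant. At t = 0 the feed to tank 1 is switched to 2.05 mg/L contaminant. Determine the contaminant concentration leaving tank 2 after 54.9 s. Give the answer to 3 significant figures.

1.39 mg/L

Each tank obeys Vᵢ dCᵢ/dt = Q(Cᵢ₋₁ − Cᵢ), so τᵢ = Vᵢ/Q.
τ₁ = 669/38.8 = 17.242 s; τ₂ = 1170/38.8 = 30.155 s.
Tank 1: C₁ = C_in(1 − e^(−t/τ₁)). Tank 2 (τ₁ ≠ τ₂): C₂ = C_in[1 − (τ₁ e^(−t/τ₁) − τ₂ e^(−t/τ₂))/(τ₁ − τ₂)].
At t = 54.9: e^(−t/τ₁) = 0.041418, e^(−t/τ₂) = 0.16193.
C₂ = 2.05·[1 − (17.242·0.041418 − 30.155·0.16193)/(-12.912)] = 2.05·0.67716 = 1.3882 mg/L.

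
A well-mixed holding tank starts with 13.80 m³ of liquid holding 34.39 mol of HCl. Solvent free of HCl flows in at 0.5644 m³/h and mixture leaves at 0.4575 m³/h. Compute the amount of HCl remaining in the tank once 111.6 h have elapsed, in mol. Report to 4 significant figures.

2.391 mol

Total volume: dV/dt = Q_in − Q_out = 0.106900 m³/h, so V(t) = 13.80 + 0.106900 t and V(111.6) = 25.7300 m³.
No HCl enters, so dm/dt = −Q_out · (m/V).
Separate: dm/m = −Q_out dt/V(t) ⇒ ln(m/m₀) = −(Q_out/(Q_in−Q_out)) ln(V/V₀).
m = m₀ (V₀/V)^(Q_out/(Q_in−Q_out)) = 34.39 × (13.80/25.7300)^(4.27970) = 2.39062 mol.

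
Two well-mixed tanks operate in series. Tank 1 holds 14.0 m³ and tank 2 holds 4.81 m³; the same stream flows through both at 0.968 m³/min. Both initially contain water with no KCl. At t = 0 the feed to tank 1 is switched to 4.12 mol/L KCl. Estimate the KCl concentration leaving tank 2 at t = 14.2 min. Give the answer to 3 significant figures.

Each tank obeys Vᵢ dCᵢ/dt = Q(Cᵢ₋₁ − Cᵢ), so τᵢ = Vᵢ/Q.
τ₁ = 14.0/0.968 = 14.463 min; τ₂ = 4.81/0.968 = 4.9690 min.
Tank 1: C₁ = C_in(1 − e^(−t/τ₁)). Tank 2 (τ₁ ≠ τ₂): C₂ = C_in[1 − (τ₁ e^(−t/τ₁) − τ₂ e^(−t/τ₂))/(τ₁ − τ₂)].
At t = 14.2: e^(−t/τ₁) = 0.37463, e^(−t/τ₂) = 0.057400.
C₂ = 4.12·[1 − (14.463·0.37463 − 4.9690·0.057400)/(9.4938)] = 4.12·0.45934 = 1.8925 mol/L.

1.89 mol/L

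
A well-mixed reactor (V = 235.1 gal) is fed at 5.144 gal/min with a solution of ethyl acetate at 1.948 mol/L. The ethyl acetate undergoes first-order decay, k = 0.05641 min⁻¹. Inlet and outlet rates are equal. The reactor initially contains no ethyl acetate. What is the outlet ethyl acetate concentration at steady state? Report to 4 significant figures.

V dC/dt = Q(C_in − C) − k V C.
At steady state: 0 = Q C_in − (Q + kV) C_ss, so C_ss = Q C_in/(Q + kV).
C_ss = 5.144·1.948/(5.144 + 0.05641·235.1) = 10.0205/18.4060 = 0.544416 mol/L.

0.5444 mol/L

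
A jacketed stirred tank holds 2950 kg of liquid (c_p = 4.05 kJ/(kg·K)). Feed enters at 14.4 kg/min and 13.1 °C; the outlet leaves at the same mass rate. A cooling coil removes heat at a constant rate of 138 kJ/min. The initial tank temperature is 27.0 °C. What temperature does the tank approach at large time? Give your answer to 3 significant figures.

M c_p dT/dt = ṁ c_p (T_in − T) − Q̇.
At steady state dT/dt = 0 ⇒ T_ss = T_in − Q̇/(ṁ c_p) = 13.1 − 138/(14.4·4.05) = 10.734 °C.

10.7 °C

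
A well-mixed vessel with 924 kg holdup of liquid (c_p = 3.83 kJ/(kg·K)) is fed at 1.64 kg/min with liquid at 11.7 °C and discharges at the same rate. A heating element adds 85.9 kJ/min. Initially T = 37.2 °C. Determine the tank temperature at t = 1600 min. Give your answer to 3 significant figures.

26.1 °C

M c_p dT/dt = ṁ c_p (T_in − T) + Q̇.
Rearrange: dT/dt = (T_ss − T)/τ with τ = M/ṁ = 563.41 min and T_ss = T_in + Q̇/(ṁ c_p) = 25.376 °C.
This is linear first-order; T(t) = T_ss + (T₀ − T_ss) e^(−t/τ).
T(1600) = 25.376 + (11.824)·e^(−1600/563.41) = 25.376 + (11.824)·0.058436 = 26.067 °C.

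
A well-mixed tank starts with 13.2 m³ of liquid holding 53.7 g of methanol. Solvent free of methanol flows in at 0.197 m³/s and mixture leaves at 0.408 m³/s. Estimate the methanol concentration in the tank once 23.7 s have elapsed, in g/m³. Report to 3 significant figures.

Let m(t) be the amount of methanol. Volume: V(t) = V₀ + (Q_in − Q_out) t = 13.2 − 0.21100 t; V(23.7) = 8.1993 m³.
No methanol enters, so dm/dt = −Q_out · (m/V).
Separate: dm/m = −Q_out dt/V(t) ⇒ ln(m/m₀) = −(Q_out/(Q_in−Q_out)) ln(V/V₀).
m = m₀ (V₀/V)^(Q_out/(Q_in−Q_out)) = 53.7 × (13.2/8.1993)^(-1.9336) = 21.385 g.
C = m/V = 21.385/8.1993 = 2.6081 g/m³.

2.61 g/m³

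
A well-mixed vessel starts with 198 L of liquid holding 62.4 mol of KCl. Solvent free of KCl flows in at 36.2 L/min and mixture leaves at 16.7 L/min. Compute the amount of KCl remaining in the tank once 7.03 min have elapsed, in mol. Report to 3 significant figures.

39.8 mol

Let m(t) be the amount of KCl. Volume: V(t) = V₀ + (Q_in − Q_out) t = 198 + 19.500 t; V(7.03) = 335.09 L.
Solute balance: dm/dt = 0 − Q_out C = −Q_out m/V(t).
Separate: dm/m = −Q_out dt/V(t) ⇒ ln(m/m₀) = −(Q_out/(Q_in−Q_out)) ln(V/V₀).
m = m₀ (V₀/V)^(Q_out/(Q_in−Q_out)) = 62.4 × (198/335.09)^(0.85641) = 39.765 mol.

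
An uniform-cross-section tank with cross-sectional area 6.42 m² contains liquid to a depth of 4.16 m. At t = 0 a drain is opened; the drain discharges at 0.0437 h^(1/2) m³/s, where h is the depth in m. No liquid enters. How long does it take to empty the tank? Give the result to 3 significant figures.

A dh/dt = −Q_out = −0.0437 √h.
∫ h^(−1/2) dh = −(0.0437/A) ∫ dt, giving 2√h = 2√h₀ − (0.0437/A) t.
Set h = 0: 2√h₀ = (0.0437/A) t_empty ⇒ t_empty = 2A√h₀/0.0437.
t_empty = 2·6.42·√4.16/0.0437 = 12.840·2.0396/0.0437 = 599.28 s.

599 s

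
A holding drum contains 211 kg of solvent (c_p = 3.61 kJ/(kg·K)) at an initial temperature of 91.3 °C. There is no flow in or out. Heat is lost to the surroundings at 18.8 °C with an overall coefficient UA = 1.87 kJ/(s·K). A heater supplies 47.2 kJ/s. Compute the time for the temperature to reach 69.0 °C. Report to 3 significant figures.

Energy balance: M c_p dT/dt = −UA(T − T_amb) + Q̇.
τ = M c_p/UA = 407.33 s; T_ss = T_amb + Q̇/UA = 18.8 + 47.2/1.87 = 44.041 °C.
T(t) = T_ss + (T₀ − T_ss)e^(−t/τ); set T = 69.0:
t = −τ ln[(T − T_ss)/(T₀ − T_ss)] = −407.33 · ln(0.52814) = 260.04 s.

260 s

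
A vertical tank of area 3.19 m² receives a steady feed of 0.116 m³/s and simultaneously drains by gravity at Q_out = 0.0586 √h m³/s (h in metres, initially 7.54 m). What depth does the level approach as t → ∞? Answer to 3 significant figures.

3.92 m

A dh/dt = Q_in − 0.0586 √h. Steady state requires inflow = outflow:
Q_in = 0.0586 √h_ss ⇒ √h_ss = 0.116/0.0586 = 1.9795.
h_ss = 1.9795² = 3.9185 m. (Since h₀ = 7.54 m > h_ss, the level will fall toward this value.)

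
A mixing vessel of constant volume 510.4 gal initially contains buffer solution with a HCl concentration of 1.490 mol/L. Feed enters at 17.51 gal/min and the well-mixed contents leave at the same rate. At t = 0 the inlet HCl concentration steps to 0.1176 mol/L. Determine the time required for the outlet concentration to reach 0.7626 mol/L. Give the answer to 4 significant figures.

22.01 min

Species balance: V dC/dt = Q(C_in − C) ⇒ τ = V/Q = 29.1491 min.
C(t) = C_in + (C₀ − C_in) e^(−t/τ). Set C = 0.7626 and solve for t:
e^(−t/τ) = (C − C_in)/(C₀ − C_in) = (0.7626 − 0.1176)/(1.490 − 0.1176) = 0.469980
t = −τ ln(…) = 29.1491 × 0.755066 = 22.0095 min.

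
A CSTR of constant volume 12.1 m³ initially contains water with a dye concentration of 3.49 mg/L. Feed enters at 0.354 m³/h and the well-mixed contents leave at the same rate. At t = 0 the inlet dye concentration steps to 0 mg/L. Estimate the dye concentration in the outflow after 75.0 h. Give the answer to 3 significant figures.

0.389 mg/L

Transient balance on the dissolved component: V dC/dt = Q(C_in − C).
Time constant τ = V/Q = 12.1/0.354 = 34.181 h.
Integrating: C(t) = C_in + (C₀ − C_in) e^(−t/τ).
C(75.0) = 0 + (3.49 − 0)·e^(−75.0/34.181) = 0 + (3.4900)·0.11145 = 0.38895 mg/L.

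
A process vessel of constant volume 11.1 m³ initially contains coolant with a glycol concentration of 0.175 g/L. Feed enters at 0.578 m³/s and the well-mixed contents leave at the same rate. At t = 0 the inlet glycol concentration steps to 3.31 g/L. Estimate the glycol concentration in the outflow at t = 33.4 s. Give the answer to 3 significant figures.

2.76 g/L

Accumulation = in − out for the solute gives V dC/dt = Q(C_in − C).
Time constant τ = V/Q = 11.1/0.578 = 19.204 s.
C approaches C_in exponentially: C(t) = C_in + (C₀ − C_in) e^(−t/τ).
C(33.4) = 3.31 + (0.175 − 3.31)·e^(−33.4/19.204) = 3.31 + (-3.1350)·0.17566 = 2.7593 g/L.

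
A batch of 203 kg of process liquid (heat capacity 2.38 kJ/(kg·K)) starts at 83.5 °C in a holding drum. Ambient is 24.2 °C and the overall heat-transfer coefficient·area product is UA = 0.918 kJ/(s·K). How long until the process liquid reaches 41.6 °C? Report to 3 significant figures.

Heat balance on the well-mixed liquid: M c_p dT/dt = −UA(T − T_amb).
τ = M c_p/UA = 526.30 s; T_ss = T_amb = 24.200 °C.
T(t) = T_ss + (T₀ − T_ss)e^(−t/τ); set T = 41.6:
t = −τ ln[(T − T_ss)/(T₀ − T_ss)] = −526.30 · ln(0.29342) = 645.31 s.

645 s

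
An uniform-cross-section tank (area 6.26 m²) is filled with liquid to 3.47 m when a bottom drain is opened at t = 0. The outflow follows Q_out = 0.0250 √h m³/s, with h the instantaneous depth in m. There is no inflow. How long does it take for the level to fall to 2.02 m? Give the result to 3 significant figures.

221 s

A dh/dt = −Q_out = −0.0250 √h.
Separate and integrate: 2(√h − √h₀) = −(0.0250/A) t.
t = 2A(√h₀ − √h)/0.0250 = 2·6.26·(√3.47 − √2.02)/0.0250
  = 12.520 × (1.8628 − 1.4213) / 0.0250 = 221.12 s.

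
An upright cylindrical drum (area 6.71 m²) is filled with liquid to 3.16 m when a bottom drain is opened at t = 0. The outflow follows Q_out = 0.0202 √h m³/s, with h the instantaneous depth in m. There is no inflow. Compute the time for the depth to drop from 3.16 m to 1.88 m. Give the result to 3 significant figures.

270 s

Unsteady balance on liquid volume: A dh/dt = −0.0202 √h.
∫ h^(−1/2) dh = −(0.0202/A) ∫ dt, giving 2√h = 2√h₀ − (0.0202/A) t.
t = 2A(√h₀ − √h)/0.0202 = 2·6.71·(√3.16 − √1.88)/0.0202
  = 13.420 × (1.7776 − 1.3711) / 0.0202 = 270.07 s.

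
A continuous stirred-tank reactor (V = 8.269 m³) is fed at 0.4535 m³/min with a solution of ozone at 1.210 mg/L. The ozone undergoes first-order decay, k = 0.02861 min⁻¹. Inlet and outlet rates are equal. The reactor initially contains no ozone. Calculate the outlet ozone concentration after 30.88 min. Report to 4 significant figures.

Accumulation = in − out − consumed: V dC/dt = Q C_in − Q C − k V C.
This is linear with rate a = Q/V + k = 0.0834534 min⁻¹.
C_ss = Q C_in/(Q + kV) = 0.795180 mg/L; C(t) = C_ss + (C₀ − C_ss) e^(−a t).
C(30.88) = 0.795180 + (-0.795180)·e^(−0.0834534·30.88) = 0.795180 + (-0.795180)·0.0759986 = 0.734748 mg/L.

0.7347 mg/L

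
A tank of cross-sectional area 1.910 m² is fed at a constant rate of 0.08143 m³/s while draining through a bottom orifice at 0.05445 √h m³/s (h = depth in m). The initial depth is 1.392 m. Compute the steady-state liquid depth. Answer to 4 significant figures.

2.237 m

Level balance: A dh/dt = 0.08143 − 0.05445 √h. Setting dh/dt = 0:
Q_in = 0.05445 √h_ss ⇒ √h_ss = 0.08143/0.05445 = 1.49550.
h_ss = 1.49550² = 2.23652 m. (Since h₀ = 1.392 m < h_ss, the level will rise toward this value.)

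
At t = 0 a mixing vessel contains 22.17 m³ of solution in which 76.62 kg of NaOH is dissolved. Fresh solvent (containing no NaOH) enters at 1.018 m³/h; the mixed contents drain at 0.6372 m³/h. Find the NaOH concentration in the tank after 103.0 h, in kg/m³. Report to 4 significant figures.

Let m(t) be the amount of NaOH. Volume: V(t) = V₀ + (Q_in − Q_out) t = 22.17 + 0.380800 t; V(103.0) = 61.3924 m³.
No NaOH enters, so dm/dt = −Q_out · (m/V).
dm/m = −Q_out dt/(V₀ + 0.380800 t); integrating gives ln(m/m₀) = −(Q_out/(Q_in−Q_out)) ln(V/V₀).
m = m₀ (V₀/V)^(Q_out/(Q_in−Q_out)) = 76.62 × (22.17/61.3924)^(1.67332) = 13.9364 kg.
C = m/V = 13.9364/61.3924 = 0.227006 kg/m³.

0.2270 kg/m³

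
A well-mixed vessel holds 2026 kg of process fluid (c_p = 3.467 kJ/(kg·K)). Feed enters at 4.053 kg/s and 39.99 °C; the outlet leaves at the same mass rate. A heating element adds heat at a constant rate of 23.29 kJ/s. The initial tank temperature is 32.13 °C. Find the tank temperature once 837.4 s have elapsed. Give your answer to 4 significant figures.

39.87 °C

M c_p dT/dt = ṁ c_p (T_in − T) + Q̇.
Rearrange: dT/dt = (T_ss − T)/τ with τ = M/ṁ = 499.877 s and T_ss = T_in + Q̇/(ṁ c_p) = 41.6474 °C.
Solution: T(t) = T_ss + (T₀ − T_ss) e^(−t/τ).
T(837.4) = 41.6474 + (-9.51744)·e^(−837.4/499.877) = 41.6474 + (-9.51744)·0.187268 = 39.8651 °C.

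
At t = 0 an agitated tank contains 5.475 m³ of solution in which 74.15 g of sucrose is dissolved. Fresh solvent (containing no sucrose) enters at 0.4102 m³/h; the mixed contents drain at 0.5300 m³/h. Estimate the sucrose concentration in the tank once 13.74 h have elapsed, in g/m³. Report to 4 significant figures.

Total volume: dV/dt = Q_in − Q_out = -0.119800 m³/h, so V(t) = 5.475 − 0.119800 t and V(13.74) = 3.82895 m³.
Solute balance: dm/dt = 0 − Q_out C = −Q_out m/V(t).
Separate: dm/m = −Q_out dt/V(t) ⇒ ln(m/m₀) = −(Q_out/(Q_in−Q_out)) ln(V/V₀).
m = m₀ (V₀/V)^(Q_out/(Q_in−Q_out)) = 74.15 × (5.475/3.82895)^(-4.42404) = 15.2418 g.
C = m/V = 15.2418/3.82895 = 3.98068 g/m³.

3.981 g/m³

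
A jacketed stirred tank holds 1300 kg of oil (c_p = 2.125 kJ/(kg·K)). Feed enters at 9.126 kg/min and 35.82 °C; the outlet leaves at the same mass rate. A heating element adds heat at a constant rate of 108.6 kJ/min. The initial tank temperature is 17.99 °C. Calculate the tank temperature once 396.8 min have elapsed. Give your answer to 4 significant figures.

39.97 °C

M c_p dT/dt = ṁ c_p (T_in − T) + Q̇.
τ = M/ṁ = 142.450 min; T_ss = T_in + Q̇/(ṁ c_p) = 35.82 + 108.6/(9.126·2.125) = 41.4200 °C.
T approaches T_ss exponentially: T(t) = T_ss + (T₀ − T_ss) e^(−t/τ).
T(396.8) = 41.4200 + (-23.4300)·e^(−396.8/142.450) = 41.4200 + (-23.4300)·0.0616960 = 39.9745 °C.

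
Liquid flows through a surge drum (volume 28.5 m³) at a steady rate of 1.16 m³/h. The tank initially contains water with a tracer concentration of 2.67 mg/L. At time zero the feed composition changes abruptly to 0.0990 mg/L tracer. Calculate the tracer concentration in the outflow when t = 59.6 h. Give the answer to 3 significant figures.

Mass balance on the solute (V constant): V dC/dt = Q(C_in − C).
Time constant τ = V/Q = 28.5/1.16 = 24.569 h.
C approaches C_in exponentially: C(t) = C_in + (C₀ − C_in) e^(−t/τ).
C(59.6) = 0.0990 + (2.67 − 0.0990)·e^(−59.6/24.569) = 0.0990 + (2.5710)·0.088405 = 0.32629 mg/L.

0.326 mg/L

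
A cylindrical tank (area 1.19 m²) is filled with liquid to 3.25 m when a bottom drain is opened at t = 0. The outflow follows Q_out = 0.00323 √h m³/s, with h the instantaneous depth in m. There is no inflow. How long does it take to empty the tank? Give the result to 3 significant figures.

Accumulation of liquid (constant cross-section A): A dh/dt = −0.00323 √h.
This is separable: 2 d(√h)/dt = −0.00323/A, so √h = √h₀ − (0.00323/(2A)) t.
Set h = 0: 2√h₀ = (0.00323/A) t_empty ⇒ t_empty = 2A√h₀/0.00323.
t_empty = 2·1.19·√3.25/0.00323 = 2.3800·1.8028/0.00323 = 1328.4 s.

1330 s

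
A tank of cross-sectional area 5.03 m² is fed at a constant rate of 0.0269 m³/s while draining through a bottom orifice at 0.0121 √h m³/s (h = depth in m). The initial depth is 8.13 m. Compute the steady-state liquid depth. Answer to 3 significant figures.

4.94 m

Level balance: A dh/dt = 0.0269 − 0.0121 √h. Setting dh/dt = 0:
Q_in = 0.0121 √h_ss ⇒ √h_ss = 0.0269/0.0121 = 2.2231.
h_ss = 2.2231² = 4.9424 m. (Since h₀ = 8.13 m > h_ss, the level will fall toward this value.)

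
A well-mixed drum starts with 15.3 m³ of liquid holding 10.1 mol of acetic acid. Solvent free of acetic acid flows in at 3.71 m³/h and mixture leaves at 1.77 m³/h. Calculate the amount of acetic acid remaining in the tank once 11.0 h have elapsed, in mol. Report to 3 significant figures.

4.55 mol

Let m(t) be the amount of acetic acid. Volume: V(t) = V₀ + (Q_in − Q_out) t = 15.3 + 1.9400 t; V(11.0) = 36.640 m³.
No acetic acid enters, so dm/dt = −Q_out · (m/V).
dm/m = −Q_out dt/(V₀ + 1.9400 t); integrating gives ln(m/m₀) = −(Q_out/(Q_in−Q_out)) ln(V/V₀).
m = m₀ (V₀/V)^(Q_out/(Q_in−Q_out)) = 10.1 × (15.3/36.640)^(0.91237) = 4.5529 mol.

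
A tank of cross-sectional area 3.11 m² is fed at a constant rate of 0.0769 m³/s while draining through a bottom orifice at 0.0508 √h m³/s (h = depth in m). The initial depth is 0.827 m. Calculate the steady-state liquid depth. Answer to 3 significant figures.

2.29 m

A dh/dt = Q_in − 0.0508 √h. Steady state requires inflow = outflow:
Q_in = 0.0508 √h_ss ⇒ √h_ss = 0.0769/0.0508 = 1.5138.
h_ss = 1.5138² = 2.2915 m. (Since h₀ = 0.827 m < h_ss, the level will rise toward this value.)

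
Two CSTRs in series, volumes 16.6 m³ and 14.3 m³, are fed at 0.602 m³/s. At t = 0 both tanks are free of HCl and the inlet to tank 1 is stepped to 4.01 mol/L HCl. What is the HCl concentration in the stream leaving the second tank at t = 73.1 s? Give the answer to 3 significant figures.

Species balance on tank i: dCᵢ/dt = (Cᵢ₋₁ − Cᵢ)/τᵢ with τᵢ = Vᵢ/Q.
τ₁ = 16.6/0.602 = 27.575 s; τ₂ = 14.3/0.602 = 23.754 s.
Solving the cascade with C₁(0)=C₂(0)=0 gives C₂(t) = C_in[1 − (τ₁ e^(−t/τ₁) − τ₂ e^(−t/τ₂))/(τ₁ − τ₂)].
At t = 73.1: e^(−t/τ₁) = 0.070582, e^(−t/τ₂) = 0.046081.
C₂ = 4.01·[1 − (27.575·0.070582 − 23.754·0.046081)/(3.8206)] = 4.01·0.77708 = 3.1161 mol/L.

3.12 mol/L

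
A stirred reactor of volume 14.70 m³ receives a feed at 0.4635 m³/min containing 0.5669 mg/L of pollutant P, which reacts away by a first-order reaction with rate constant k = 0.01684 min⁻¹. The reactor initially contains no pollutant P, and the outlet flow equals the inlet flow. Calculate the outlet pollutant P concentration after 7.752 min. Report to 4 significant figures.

0.1156 mg/L

V dC/dt = Q(C_in − C) − k V C.
This is linear with rate a = Q/V + k = 0.0483706 min⁻¹.
C_ss = Q C_in/(Q + kV) = 0.369536 mg/L; C(t) = C_ss + (C₀ − C_ss) e^(−a t).
C(7.752) = 0.369536 + (-0.369536)·e^(−0.0483706·7.752) = 0.369536 + (-0.369536)·0.687311 = 0.115550 mg/L.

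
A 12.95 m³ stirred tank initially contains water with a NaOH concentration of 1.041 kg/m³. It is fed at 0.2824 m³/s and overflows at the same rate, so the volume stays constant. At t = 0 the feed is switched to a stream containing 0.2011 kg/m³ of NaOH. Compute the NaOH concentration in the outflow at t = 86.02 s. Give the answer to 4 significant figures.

0.3298 kg/m³

Species balance on the tank: V dC/dt = Q(C_in − C).
Time constant τ = V/Q = 12.95/0.2824 = 45.8569 s.
Integrating: C(t) = C_in + (C₀ − C_in) e^(−t/τ).
C(86.02) = 0.2011 + (1.041 − 0.2011)·e^(−86.02/45.8569) = 0.2011 + (0.839900)·0.153227 = 0.329795 kg/m³.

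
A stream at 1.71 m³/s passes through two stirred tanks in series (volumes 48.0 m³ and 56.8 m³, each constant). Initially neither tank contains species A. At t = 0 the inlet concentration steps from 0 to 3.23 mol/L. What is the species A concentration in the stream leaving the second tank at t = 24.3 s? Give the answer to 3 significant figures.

Each tank obeys Vᵢ dCᵢ/dt = Q(Cᵢ₋₁ − Cᵢ), so τᵢ = Vᵢ/Q.
τ₁ = 48.0/1.71 = 28.070 s; τ₂ = 56.8/1.71 = 33.216 s.
Tank 1: C₁ = C_in(1 − e^(−t/τ₁)). Tank 2 (τ₁ ≠ τ₂): C₂ = C_in[1 − (τ₁ e^(−t/τ₁) − τ₂ e^(−t/τ₂))/(τ₁ − τ₂)].
At t = 24.3: e^(−t/τ₁) = 0.42076, e^(−t/τ₂) = 0.48115.
C₂ = 3.23·[1 − (28.070·0.42076 − 33.216·0.48115)/(-5.1462)] = 3.23·0.18943 = 0.61187 mol/L.

0.612 mol/L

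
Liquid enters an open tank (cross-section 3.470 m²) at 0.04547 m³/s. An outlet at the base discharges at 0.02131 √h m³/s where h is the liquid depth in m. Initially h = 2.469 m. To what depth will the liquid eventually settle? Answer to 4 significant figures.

A dh/dt = Q_in − 0.02131 √h. Steady state requires inflow = outflow:
Q_in = 0.02131 √h_ss ⇒ √h_ss = 0.04547/0.02131 = 2.13374.
h_ss = 2.13374² = 4.55285 m. (Since h₀ = 2.469 m < h_ss, the level will rise toward this value.)

4.553 m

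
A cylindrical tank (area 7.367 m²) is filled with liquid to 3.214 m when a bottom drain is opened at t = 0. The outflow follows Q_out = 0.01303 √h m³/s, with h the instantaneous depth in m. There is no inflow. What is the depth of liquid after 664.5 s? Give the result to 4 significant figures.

1.452 m

A dh/dt = −Q_out = −0.01303 √h.
∫ h^(−1/2) dh = −(0.01303/A) ∫ dt, giving 2√h = 2√h₀ − (0.01303/A) t.
√h = √3.214 − 0.01303·664.5/(2·7.367) = 1.79276 − 0.587650 = 1.20511.
h = 1.20511² = 1.45230 m.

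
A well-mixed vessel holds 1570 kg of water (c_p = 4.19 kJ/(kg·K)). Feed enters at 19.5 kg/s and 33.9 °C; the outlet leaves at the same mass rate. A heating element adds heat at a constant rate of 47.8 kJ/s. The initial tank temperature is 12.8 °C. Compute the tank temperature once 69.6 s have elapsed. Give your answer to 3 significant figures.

25.3 °C

M c_p dT/dt = ṁ c_p (T_in − T) + Q̇.
Rearrange: dT/dt = (T_ss − T)/τ with τ = M/ṁ = 80.513 s and T_ss = T_in + Q̇/(ṁ c_p) = 34.485 °C.
T approaches T_ss exponentially: T(t) = T_ss + (T₀ − T_ss) e^(−t/τ).
T(69.6) = 34.485 + (-21.685)·e^(−69.6/80.513) = 34.485 + (-21.685)·0.42128 = 25.350 °C.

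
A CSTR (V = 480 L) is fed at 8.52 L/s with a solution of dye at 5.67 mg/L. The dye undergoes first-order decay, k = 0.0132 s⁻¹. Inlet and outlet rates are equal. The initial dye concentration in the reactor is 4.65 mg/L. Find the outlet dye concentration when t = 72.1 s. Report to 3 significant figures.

3.40 mg/L

Species balance: V dC/dt = Q C_in − Q C − k V C.
dC/dt = (Q/V) C_in − (Q/V + k) C; effective rate a = Q/V + k = 0.017750 + 0.0132 = 0.030950 s⁻¹.
C_ss = Q C_in/(Q + kV) = 3.2518 mg/L; C(t) = C_ss + (C₀ − C_ss) e^(−a t).
C(72.1) = 3.2518 + (1.3982)·e^(−0.030950·72.1) = 3.2518 + (1.3982)·0.10737 = 3.4019 mg/L.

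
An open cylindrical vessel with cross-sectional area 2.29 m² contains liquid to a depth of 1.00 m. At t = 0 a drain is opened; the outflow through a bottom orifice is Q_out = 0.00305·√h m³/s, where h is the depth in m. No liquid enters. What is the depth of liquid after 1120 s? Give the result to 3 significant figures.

0.0646 m

A dh/dt = −Q_out = −0.00305 √h.
This is separable: 2 d(√h)/dt = −0.00305/A, so √h = √h₀ − (0.00305/(2A)) t.
√h = √1.00 − 0.00305·1120/(2·2.29) = 1.0000 − 0.74585 = 0.25415.
h = 0.25415² = 0.064591 m.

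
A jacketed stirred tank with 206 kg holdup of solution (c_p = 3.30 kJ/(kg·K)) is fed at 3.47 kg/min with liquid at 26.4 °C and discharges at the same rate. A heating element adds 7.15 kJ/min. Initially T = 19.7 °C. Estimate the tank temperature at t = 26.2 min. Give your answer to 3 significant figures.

22.3 °C

Heat balance on the well-mixed liquid: M c_p dT/dt = ṁ c_p (T_in − T) + 7.15.
τ = M/ṁ = 59.366 min; T_ss = T_in + Q̇/(ṁ c_p) = 26.4 + 7.15/(3.47·3.30) = 27.024 °C.
This is linear first-order; T(t) = T_ss + (T₀ − T_ss) e^(−t/τ).
T(26.2) = 27.024 + (-7.3244)·e^(−26.2/59.366) = 27.024 + (-7.3244)·0.64318 = 22.313 °C.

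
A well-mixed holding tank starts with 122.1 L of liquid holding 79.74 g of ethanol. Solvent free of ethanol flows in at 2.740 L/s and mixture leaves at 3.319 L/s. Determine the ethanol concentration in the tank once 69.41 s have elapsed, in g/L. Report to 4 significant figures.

Let m(t) be the amount of ethanol. Volume: V(t) = V₀ + (Q_in − Q_out) t = 122.1 − 0.579000 t; V(69.41) = 81.9116 L.
Species balance (pure solvent in): dm/dt = −Q_out · m/V(t).
Separate: dm/m = −Q_out dt/V(t) ⇒ ln(m/m₀) = −(Q_out/(Q_in−Q_out)) ln(V/V₀).
m = m₀ (V₀/V)^(Q_out/(Q_in−Q_out)) = 79.74 × (122.1/81.9116)^(-5.73230) = 8.08848 g.
C = m/V = 8.08848/81.9116 = 0.0987464 g/L.

0.09875 g/L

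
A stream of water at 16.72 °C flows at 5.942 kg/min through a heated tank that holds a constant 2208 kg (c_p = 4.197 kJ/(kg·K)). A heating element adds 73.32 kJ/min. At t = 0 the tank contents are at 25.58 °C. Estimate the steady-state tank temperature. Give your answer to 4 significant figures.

19.66 °C

M c_p dT/dt = ṁ c_p (T_in − T) + Q̇.
At steady state dT/dt = 0 ⇒ T_ss = T_in + Q̇/(ṁ c_p) = 16.72 + 73.32/(5.942·4.197) = 19.6600 °C.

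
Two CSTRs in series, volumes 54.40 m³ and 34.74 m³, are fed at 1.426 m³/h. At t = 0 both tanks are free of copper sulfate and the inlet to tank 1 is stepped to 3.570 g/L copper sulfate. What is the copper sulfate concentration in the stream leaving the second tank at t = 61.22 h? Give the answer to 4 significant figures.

2.096 g/L

Each tank obeys Vᵢ dCᵢ/dt = Q(Cᵢ₋₁ − Cᵢ), so τᵢ = Vᵢ/Q.
τ₁ = 54.40/1.426 = 38.1487 h; τ₂ = 34.74/1.426 = 24.3619 h.
Tank 1: C₁ = C_in(1 − e^(−t/τ₁)). Tank 2 (τ₁ ≠ τ₂): C₂ = C_in[1 − (τ₁ e^(−t/τ₁) − τ₂ e^(−t/τ₂))/(τ₁ − τ₂)].
At t = 61.22: e^(−t/τ₁) = 0.200935, e^(−t/τ₂) = 0.0810292.
C₂ = 3.570·[1 − (38.1487·0.200935 − 24.3619·0.0810292)/(13.7868)] = 3.570·0.587187 = 2.09626 g/L.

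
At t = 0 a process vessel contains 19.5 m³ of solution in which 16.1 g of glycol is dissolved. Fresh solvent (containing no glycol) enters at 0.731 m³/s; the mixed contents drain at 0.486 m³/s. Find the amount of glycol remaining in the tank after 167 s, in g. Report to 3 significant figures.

1.71 g

Let m(t) be the amount of glycol. Volume: V(t) = V₀ + (Q_in − Q_out) t = 19.5 + 0.24500 t; V(167) = 60.415 m³.
Species balance (pure solvent in): dm/dt = −Q_out · m/V(t).
dm/m = −Q_out dt/(V₀ + 0.24500 t); integrating gives ln(m/m₀) = −(Q_out/(Q_in−Q_out)) ln(V/V₀).
m = m₀ (V₀/V)^(Q_out/(Q_in−Q_out)) = 16.1 × (19.5/60.415)^(1.9837) = 1.7085 g.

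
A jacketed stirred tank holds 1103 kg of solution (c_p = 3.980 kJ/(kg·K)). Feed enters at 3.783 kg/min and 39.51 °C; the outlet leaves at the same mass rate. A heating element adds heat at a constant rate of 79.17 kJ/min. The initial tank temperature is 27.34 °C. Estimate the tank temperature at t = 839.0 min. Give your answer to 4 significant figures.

43.79 °C

First-law balance (no shaft work): M c_p dT/dt = ṁ c_p (T_in − T) + 79.17.
Rearrange: dT/dt = (T_ss − T)/τ with τ = M/ṁ = 291.568 min and T_ss = T_in + Q̇/(ṁ c_p) = 44.7683 °C.
T approaches T_ss exponentially: T(t) = T_ss + (T₀ − T_ss) e^(−t/τ).
T(839.0) = 44.7683 + (-17.4283)·e^(−839.0/291.568) = 44.7683 + (-17.4283)·0.0562725 = 43.7875 °C.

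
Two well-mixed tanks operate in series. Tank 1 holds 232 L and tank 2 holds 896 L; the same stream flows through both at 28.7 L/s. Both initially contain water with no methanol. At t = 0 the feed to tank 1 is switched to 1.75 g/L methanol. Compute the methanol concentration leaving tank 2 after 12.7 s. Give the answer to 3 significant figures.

Species balance on tank i: dCᵢ/dt = (Cᵢ₋₁ − Cᵢ)/τᵢ with τᵢ = Vᵢ/Q.
τ₁ = 232/28.7 = 8.0836 s; τ₂ = 896/28.7 = 31.220 s.
Tank 1: C₁ = C_in(1 − e^(−t/τ₁)). Tank 2 (τ₁ ≠ τ₂): C₂ = C_in[1 − (τ₁ e^(−t/τ₁) − τ₂ e^(−t/τ₂))/(τ₁ − τ₂)].
At t = 12.7: e^(−t/τ₁) = 0.20782, e^(−t/τ₂) = 0.66578.
C₂ = 1.75·[1 − (8.0836·0.20782 − 31.220·0.66578)/(-23.136)] = 1.75·0.17421 = 0.30487 g/L.

0.305 g/L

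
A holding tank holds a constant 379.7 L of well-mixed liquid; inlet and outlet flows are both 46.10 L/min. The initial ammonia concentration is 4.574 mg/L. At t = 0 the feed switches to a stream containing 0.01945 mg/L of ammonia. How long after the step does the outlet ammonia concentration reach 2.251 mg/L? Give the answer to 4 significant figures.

5.876 min

Species balance: V dC/dt = Q(C_in − C) ⇒ τ = V/Q = 8.23644 min.
C(t) = C_in + (C₀ − C_in) e^(−t/τ). Set C = 2.251 and solve for t:
e^(−t/τ) = (C − C_in)/(C₀ − C_in) = (2.251 − 0.01945)/(4.574 − 0.01945) = 0.489961
t = −τ ln(…) = 8.23644 × 0.713430 = 5.87613 min.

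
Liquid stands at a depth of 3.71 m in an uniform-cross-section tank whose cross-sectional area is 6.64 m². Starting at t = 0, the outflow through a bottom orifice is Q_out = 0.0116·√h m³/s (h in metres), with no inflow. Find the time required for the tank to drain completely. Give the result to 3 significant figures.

2210 s

A dh/dt = −Q_out = −0.0116 √h.
∫ h^(−1/2) dh = −(0.0116/A) ∫ dt, giving 2√h = 2√h₀ − (0.0116/A) t.
Tank is empty when √h = 0: t_empty = 2A√h₀/0.0116.
t_empty = 2·6.64·√3.71/0.0116 = 13.280·1.9261/0.0116 = 2205.1 s.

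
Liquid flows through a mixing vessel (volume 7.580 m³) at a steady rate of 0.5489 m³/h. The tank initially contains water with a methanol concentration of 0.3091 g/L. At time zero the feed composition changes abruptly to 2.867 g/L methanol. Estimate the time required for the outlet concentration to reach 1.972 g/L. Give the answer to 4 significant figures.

14.50 h

Mass balance on the solute (V constant): V dC/dt = Q(C_in − C), so τ = V/Q = 13.8094 h.
C(t) = C_in + (C₀ − C_in) e^(−t/τ). Set C = 1.972 and solve for t:
e^(−t/τ) = (C − C_in)/(C₀ − C_in) = (1.972 − 2.867)/(0.3091 − 2.867) = 0.349896
t = −τ ln(…) = 13.8094 × 1.05012 = 14.5015 h.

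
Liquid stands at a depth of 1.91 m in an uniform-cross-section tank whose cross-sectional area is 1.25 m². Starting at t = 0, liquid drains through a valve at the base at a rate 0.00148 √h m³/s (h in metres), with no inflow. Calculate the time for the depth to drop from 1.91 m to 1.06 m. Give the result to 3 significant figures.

595 s

A dh/dt = −Q_out = −0.00148 √h.
Separate and integrate: 2(√h − √h₀) = −(0.00148/A) t.
t = 2A(√h₀ − √h)/0.00148 = 2·1.25·(√1.91 − √1.06)/0.00148
  = 2.5000 × (1.3820 − 1.0296) / 0.00148 = 595.38 s.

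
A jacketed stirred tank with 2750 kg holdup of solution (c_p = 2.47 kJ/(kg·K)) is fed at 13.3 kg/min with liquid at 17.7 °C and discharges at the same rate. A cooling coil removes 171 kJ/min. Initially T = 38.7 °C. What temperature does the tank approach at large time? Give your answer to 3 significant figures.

M c_p dT/dt = ṁ c_p (T_in − T) − Q̇.
At steady state dT/dt = 0 ⇒ T_ss = T_in − Q̇/(ṁ c_p) = 17.7 − 171/(13.3·2.47) = 12.495 °C.

12.5 °C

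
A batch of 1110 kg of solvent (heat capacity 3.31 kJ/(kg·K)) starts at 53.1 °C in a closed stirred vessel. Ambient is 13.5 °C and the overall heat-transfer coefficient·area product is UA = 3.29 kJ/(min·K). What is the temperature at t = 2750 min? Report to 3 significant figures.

Heat balance on the well-mixed liquid: M c_p dT/dt = −UA(T − T_amb).
dT/dt = (T_ss − T)/τ with T_ss = T_amb = 13.500 °C, τ = M c_p/UA = 1110·3.31/3.29 = 1116.7 min.
T approaches T_ss exponentially: T(t) = T_ss + (T₀ − T_ss) e^(−t/τ).
T(2750) = 13.500 + (39.600)·0.085221 = 16.875 °C.

16.9 °C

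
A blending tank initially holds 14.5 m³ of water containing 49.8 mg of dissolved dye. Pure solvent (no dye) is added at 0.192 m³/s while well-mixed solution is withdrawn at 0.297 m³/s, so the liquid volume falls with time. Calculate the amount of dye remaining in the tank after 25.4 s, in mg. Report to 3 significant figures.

Let m(t) be the amount of dye. Volume: V(t) = V₀ + (Q_in − Q_out) t = 14.5 − 0.10500 t; V(25.4) = 11.833 m³.
Species balance (pure solvent in): dm/dt = −Q_out · m/V(t).
dm/m = −Q_out dt/(V₀ − 0.10500 t); integrating gives ln(m/m₀) = −(Q_out/(Q_in−Q_out)) ln(V/V₀).
m = m₀ (V₀/V)^(Q_out/(Q_in−Q_out)) = 49.8 × (14.5/11.833)^(-2.8286) = 28.025 mg.

28.0 mg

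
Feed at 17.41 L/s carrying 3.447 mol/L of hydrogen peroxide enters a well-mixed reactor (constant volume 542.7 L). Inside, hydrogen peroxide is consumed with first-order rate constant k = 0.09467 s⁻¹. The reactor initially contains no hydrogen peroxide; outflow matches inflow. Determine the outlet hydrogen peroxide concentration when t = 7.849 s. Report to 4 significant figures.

Accumulation = in − out − consumed: V dC/dt = Q C_in − Q C − k V C.
dC/dt = (Q/V) C_in − (Q/V + k) C; effective rate a = Q/V + k = 0.0320803 + 0.09467 = 0.126750 s⁻¹.
C_ss = Q C_in/(Q + kV) = 0.872431 mol/L; C(t) = C_ss + (C₀ − C_ss) e^(−a t).
C(7.849) = 0.872431 + (-0.872431)·e^(−0.126750·7.849) = 0.872431 + (-0.872431)·0.369774 = 0.549829 mol/L.

0.5498 mol/L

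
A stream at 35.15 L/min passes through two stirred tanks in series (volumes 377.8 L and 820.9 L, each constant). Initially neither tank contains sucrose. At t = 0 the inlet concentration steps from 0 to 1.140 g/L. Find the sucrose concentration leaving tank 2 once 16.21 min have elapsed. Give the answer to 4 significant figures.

0.3001 g/L

Each tank obeys Vᵢ dCᵢ/dt = Q(Cᵢ₋₁ − Cᵢ), so τᵢ = Vᵢ/Q.
τ₁ = 377.8/35.15 = 10.7482 min; τ₂ = 820.9/35.15 = 23.3542 min.
Tank 1: C₁ = C_in(1 − e^(−t/τ₁)). Tank 2 (τ₁ ≠ τ₂): C₂ = C_in[1 − (τ₁ e^(−t/τ₁) − τ₂ e^(−t/τ₂))/(τ₁ − τ₂)].
At t = 16.21: e^(−t/τ₁) = 0.221318, e^(−t/τ₂) = 0.499527.
C₂ = 1.140·[1 − (10.7482·0.221318 − 23.3542·0.499527)/(-12.6060)] = 1.140·0.263264 = 0.300121 g/L.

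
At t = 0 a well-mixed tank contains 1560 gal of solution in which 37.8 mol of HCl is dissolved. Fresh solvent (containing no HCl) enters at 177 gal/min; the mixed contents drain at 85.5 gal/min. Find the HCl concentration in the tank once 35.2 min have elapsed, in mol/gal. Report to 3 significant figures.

Let m(t) be the amount of HCl. Volume: V(t) = V₀ + (Q_in − Q_out) t = 1560 + 91.500 t; V(35.2) = 4780.8 gal.
No HCl enters, so dm/dt = −Q_out · (m/V).
dm/m = −Q_out dt/(V₀ + 91.500 t); integrating gives ln(m/m₀) = −(Q_out/(Q_in−Q_out)) ln(V/V₀).
m = m₀ (V₀/V)^(Q_out/(Q_in−Q_out)) = 37.8 × (1560/4780.8)^(0.93443) = 13.274 mol.
C = m/V = 13.274/4780.8 = 0.0027766 mol/gal.

0.00278 mol/gal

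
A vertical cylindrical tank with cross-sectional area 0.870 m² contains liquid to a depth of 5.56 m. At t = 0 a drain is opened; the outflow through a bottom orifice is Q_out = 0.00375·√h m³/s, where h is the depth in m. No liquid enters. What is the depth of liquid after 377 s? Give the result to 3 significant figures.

Volume balance on the tank: A dh/dt = −0.00375 √h.
∫ h^(−1/2) dh = −(0.00375/A) ∫ dt, giving 2√h = 2√h₀ − (0.00375/A) t.
√h = √5.56 − 0.00375·377/(2·0.870) = 2.3580 − 0.81250 = 1.5455.
h = 1.5455² = 2.3885 m.

2.39 m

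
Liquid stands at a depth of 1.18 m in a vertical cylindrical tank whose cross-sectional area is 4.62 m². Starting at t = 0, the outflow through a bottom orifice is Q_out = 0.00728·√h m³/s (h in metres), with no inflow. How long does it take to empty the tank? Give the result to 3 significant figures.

1380 s

A dh/dt = −Q_out = −0.00728 √h.
Separate and integrate: 2(√h − √h₀) = −(0.00728/A) t.
Set h = 0: 2√h₀ = (0.00728/A) t_empty ⇒ t_empty = 2A√h₀/0.00728.
t_empty = 2·4.62·√1.18/0.00728 = 9.2400·1.0863/0.00728 = 1378.7 s.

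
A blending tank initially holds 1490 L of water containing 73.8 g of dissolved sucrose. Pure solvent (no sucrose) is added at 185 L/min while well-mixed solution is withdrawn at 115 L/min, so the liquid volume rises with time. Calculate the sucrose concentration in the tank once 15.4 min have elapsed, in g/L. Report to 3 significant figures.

Let m(t) be the amount of sucrose. Volume: V(t) = V₀ + (Q_in − Q_out) t = 1490 + 70.000 t; V(15.4) = 2568.0 L.
Species balance (pure solvent in): dm/dt = −Q_out · m/V(t).
dm/m = −Q_out dt/(V₀ + 70.000 t); integrating gives ln(m/m₀) = −(Q_out/(Q_in−Q_out)) ln(V/V₀).
m = m₀ (V₀/V)^(Q_out/(Q_in−Q_out)) = 73.8 × (1490/2568.0)^(1.6429) = 30.177 g.
C = m/V = 30.177/2568.0 = 0.011751 g/L.

0.0118 g/L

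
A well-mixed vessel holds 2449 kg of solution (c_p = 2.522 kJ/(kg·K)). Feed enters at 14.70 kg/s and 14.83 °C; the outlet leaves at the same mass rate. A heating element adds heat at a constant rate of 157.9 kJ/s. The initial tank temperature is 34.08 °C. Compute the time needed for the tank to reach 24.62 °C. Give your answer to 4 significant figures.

M c_p dT/dt = ṁ c_p (T_in − T) + Q̇.
τ = M/ṁ = 166.599 s; T_ss = T_in + Q̇/(ṁ c_p) = 19.0891 °C.
T(t) = T_ss + (T₀ − T_ss) e^(−t/τ). Set T = 24.62:
e^(−t/τ) = (24.62 − 19.0891)/(34.08 − 19.0891) = 0.368950
t = −166.599 · ln(0.368950) = 166.115 s.

166.1 s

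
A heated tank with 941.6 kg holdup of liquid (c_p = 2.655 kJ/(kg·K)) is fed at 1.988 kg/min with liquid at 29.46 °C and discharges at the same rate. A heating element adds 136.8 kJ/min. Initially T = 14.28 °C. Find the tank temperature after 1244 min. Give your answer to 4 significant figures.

M c_p dT/dt = ṁ c_p (T_in − T) + Q̇.
Rearrange: dT/dt = (T_ss − T)/τ with τ = M/ṁ = 473.642 min and T_ss = T_in + Q̇/(ṁ c_p) = 55.3782 °C.
Solution: T(t) = T_ss + (T₀ − T_ss) e^(−t/τ).
T(1244) = 55.3782 + (-41.0982)·e^(−1244/473.642) = 55.3782 + (-41.0982)·0.0723343 = 52.4054 °C.

52.41 °C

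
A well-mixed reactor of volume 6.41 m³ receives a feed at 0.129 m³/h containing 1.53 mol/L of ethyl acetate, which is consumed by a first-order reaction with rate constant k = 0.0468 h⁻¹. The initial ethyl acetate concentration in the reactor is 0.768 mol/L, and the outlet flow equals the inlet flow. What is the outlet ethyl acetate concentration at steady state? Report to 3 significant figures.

V dC/dt = Q(C_in − C) − k V C.
At steady state: 0 = Q C_in − (Q + kV) C_ss, so C_ss = Q C_in/(Q + kV).
C_ss = 0.129·1.53/(0.129 + 0.0468·6.41) = 0.19737/0.42899 = 0.46008 mol/L.

0.460 mol/L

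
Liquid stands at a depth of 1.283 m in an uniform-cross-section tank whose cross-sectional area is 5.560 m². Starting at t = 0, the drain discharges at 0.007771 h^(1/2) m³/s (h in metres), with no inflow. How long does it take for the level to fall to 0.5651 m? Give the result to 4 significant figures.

545.1 s

A dh/dt = −Q_out = −0.007771 √h.
∫ h^(−1/2) dh = −(0.007771/A) ∫ dt, giving 2√h = 2√h₀ − (0.007771/A) t.
t = 2A(√h₀ − √h)/0.007771 = 2·5.560·(√1.283 − √0.5651)/0.007771
  = 11.1200 × (1.13270 − 0.751731) / 0.007771 = 545.146 s.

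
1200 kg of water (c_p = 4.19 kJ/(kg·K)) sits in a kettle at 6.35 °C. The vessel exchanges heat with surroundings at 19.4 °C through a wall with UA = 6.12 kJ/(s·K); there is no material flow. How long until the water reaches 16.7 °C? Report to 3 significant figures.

M c_p dT/dt = −UA(T − T_amb).
τ = M c_p/UA = 821.57 s; T_ss = T_amb = 19.400 °C.
T(t) = T_ss + (T₀ − T_ss)e^(−t/τ); set T = 16.7:
t = −τ ln[(T − T_ss)/(T₀ − T_ss)] = −821.57 · ln(0.20690) = 1294.4 s.

1290 s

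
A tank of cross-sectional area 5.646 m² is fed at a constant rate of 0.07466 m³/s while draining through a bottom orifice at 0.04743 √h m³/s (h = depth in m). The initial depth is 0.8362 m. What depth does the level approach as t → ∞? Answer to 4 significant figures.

A dh/dt = Q_in − 0.04743 √h. Steady state requires inflow = outflow:
Q_in = 0.04743 √h_ss ⇒ √h_ss = 0.07466/0.04743 = 1.57411.
h_ss = 1.57411² = 2.47782 m. (Since h₀ = 0.8362 m < h_ss, the level will rise toward this value.)

2.478 m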